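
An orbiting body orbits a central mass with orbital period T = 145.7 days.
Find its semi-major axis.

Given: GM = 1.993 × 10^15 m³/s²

Convert to SI: T = 145.7 days = 1.25885e+07 s.
Invert Kepler's third law: a = (GM · T² / (4π²))^(1/3).
Substituting T = 1.25885e+07 s and GM = 1.993e+15 m³/s²:
a = (1.993e+15 · (1.25885e+07)² / (4π²))^(1/3) m
a ≈ 2e+09 m = 2 Gm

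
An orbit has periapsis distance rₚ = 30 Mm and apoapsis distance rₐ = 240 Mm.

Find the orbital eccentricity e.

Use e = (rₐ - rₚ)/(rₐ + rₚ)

Convert to SI: rₚ = 30 Mm = 3e+07 m; rₐ = 240 Mm = 2.4e+08 m.
e = (rₐ − rₚ) / (rₐ + rₚ).
e = (2.4e+08 − 3e+07) / (2.4e+08 + 3e+07) = 2.1e+08 / 2.7e+08 ≈ 0.7778.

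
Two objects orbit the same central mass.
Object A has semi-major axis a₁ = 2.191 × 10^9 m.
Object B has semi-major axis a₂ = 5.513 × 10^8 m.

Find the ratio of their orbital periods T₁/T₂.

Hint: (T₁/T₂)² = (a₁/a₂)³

From Kepler's third law, (T₁/T₂)² = (a₁/a₂)³, so T₁/T₂ = (a₁/a₂)^(3/2).
a₁/a₂ = 2.191e+09 / 5.513e+08 = 3.97424.
T₁/T₂ = (3.97424)^(3/2) ≈ 7.923.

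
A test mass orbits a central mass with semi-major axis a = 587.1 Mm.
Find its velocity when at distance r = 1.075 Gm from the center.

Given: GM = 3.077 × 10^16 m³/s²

Convert to SI: a = 587.1 Mm = 5.871e+08 m; r = 1.075 Gm = 1.075e+09 m.
Vis-viva: v = √(GM · (2/r − 1/a)).
2/r − 1/a = 2/1.075e+09 − 1/5.871e+08 = 1.57178e-10 m⁻¹.
v = √(3.077e+16 · 1.57178e-10) m/s ≈ 2199 m/s = 2.199 km/s.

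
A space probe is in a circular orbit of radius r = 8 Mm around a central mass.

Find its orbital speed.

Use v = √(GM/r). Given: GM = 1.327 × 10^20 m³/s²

Convert to SI: r = 8 Mm = 8e+06 m.
For a circular orbit, gravity supplies the centripetal force, so v = √(GM / r).
v = √(1.327e+20 / 8e+06) m/s ≈ 4.073e+06 m/s = 4073 km/s.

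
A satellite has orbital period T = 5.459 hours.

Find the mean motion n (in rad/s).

Convert to SI: T = 5.459 hours = 19652.4 s.
n = 2π / T.
n = 2π / 19652.4 s ≈ 0.0003197 rad/s.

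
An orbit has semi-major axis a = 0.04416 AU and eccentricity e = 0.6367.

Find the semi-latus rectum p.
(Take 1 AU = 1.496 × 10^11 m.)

Convert to SI: a = 0.04416 AU = 6.60634e+09 m.
p = a (1 − e²).
p = 6.60634e+09 · (1 − (0.6367)²) = 6.60634e+09 · 0.594613 ≈ 3.928e+09 m = 0.02626 AU.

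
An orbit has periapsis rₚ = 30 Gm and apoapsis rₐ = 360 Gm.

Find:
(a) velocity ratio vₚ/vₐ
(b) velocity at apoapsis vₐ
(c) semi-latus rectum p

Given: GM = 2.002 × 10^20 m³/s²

Convert to SI: rₚ = 30 Gm = 3e+10 m; rₐ = 360 Gm = 3.6e+11 m.
(a) Conservation of angular momentum (rₚvₚ = rₐvₐ) gives vₚ/vₐ = rₐ/rₚ = 3.6e+11/3e+10 ≈ 12
(b) With a = (rₚ + rₐ)/2 = 1.95e+11 m, vₐ = √(GM (2/rₐ − 1/a)) = √(2.002e+20 · (2/3.6e+11 − 1/1.95e+11)) m/s ≈ 9250 m/s
(c) From a = (rₚ + rₐ)/2 = 1.95e+11 m and e = (rₐ − rₚ)/(rₐ + rₚ) = 0.846154, p = a(1 − e²) = 1.95e+11 · (1 − (0.846154)²) ≈ 5.538e+10 m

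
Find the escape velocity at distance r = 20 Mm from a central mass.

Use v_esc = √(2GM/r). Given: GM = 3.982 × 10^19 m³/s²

Convert to SI: r = 20 Mm = 2e+07 m.
Escape velocity comes from setting total energy to zero: ½v² − GM/r = 0 ⇒ v_esc = √(2GM / r).
v_esc = √(2 · 3.982e+19 / 2e+07) m/s ≈ 1.995e+06 m/s = 1995 km/s.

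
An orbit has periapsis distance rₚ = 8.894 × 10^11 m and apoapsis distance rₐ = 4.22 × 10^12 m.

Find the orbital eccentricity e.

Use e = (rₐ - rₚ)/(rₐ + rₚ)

e = (rₐ − rₚ) / (rₐ + rₚ).
e = (4.22e+12 − 8.894e+11) / (4.22e+12 + 8.894e+11) = 3.3306e+12 / 5.1094e+12 ≈ 0.6519.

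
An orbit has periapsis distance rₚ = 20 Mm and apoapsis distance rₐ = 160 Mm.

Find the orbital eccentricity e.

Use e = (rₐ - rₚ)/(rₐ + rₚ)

Convert to SI: rₚ = 20 Mm = 2e+07 m; rₐ = 160 Mm = 1.6e+08 m.
e = (rₐ − rₚ) / (rₐ + rₚ).
e = (1.6e+08 − 2e+07) / (1.6e+08 + 2e+07) = 1.4e+08 / 1.8e+08 ≈ 0.7778.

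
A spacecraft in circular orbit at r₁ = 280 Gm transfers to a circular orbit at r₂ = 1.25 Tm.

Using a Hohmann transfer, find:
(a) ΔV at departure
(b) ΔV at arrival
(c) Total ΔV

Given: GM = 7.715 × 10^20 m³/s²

Convert to SI: r₁ = 280 Gm = 2.8e+11 m; r₂ = 1.25 Tm = 1.25e+12 m.
Transfer semi-major axis: a_t = (r₁ + r₂)/2 = (2.8e+11 + 1.25e+12)/2 = 7.65e+11 m.
Circular speeds: v₁ = √(GM/r₁) = 52491.5 m/s, v₂ = √(GM/r₂) = 24843.5 m/s.
Transfer speeds (vis-viva v² = GM(2/r − 1/a_t)): v₁ᵗ = 67098.6 m/s, v₂ᵗ = 15030.1 m/s.
(a) ΔV₁ = |v₁ᵗ − v₁| ≈ 1.461e+04 m/s = 14.61 km/s.
(b) ΔV₂ = |v₂ − v₂ᵗ| ≈ 9813 m/s = 9.813 km/s.
(c) ΔV_total = ΔV₁ + ΔV₂ ≈ 2.442e+04 m/s = 24.42 km/s.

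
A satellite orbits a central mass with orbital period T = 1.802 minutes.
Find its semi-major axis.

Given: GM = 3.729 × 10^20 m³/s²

Convert to SI: T = 1.802 minutes = 108.12 s.
Invert Kepler's third law: a = (GM · T² / (4π²))^(1/3).
Substituting T = 108.12 s and GM = 3.729e+20 m³/s²:
a = (3.729e+20 · (108.12)² / (4π²))^(1/3) m
a ≈ 4.797e+07 m = 47.97 Mm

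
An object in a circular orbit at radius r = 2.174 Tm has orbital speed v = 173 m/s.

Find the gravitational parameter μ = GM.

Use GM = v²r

Convert to SI: r = 2.174 Tm = 2.174e+12 m.
For a circular orbit v² = GM/r, so GM = v² · r.
GM = (173)² · 2.174e+12 m³/s² ≈ 6.507e+16 m³/s² = 6.507 × 10^16 m³/s².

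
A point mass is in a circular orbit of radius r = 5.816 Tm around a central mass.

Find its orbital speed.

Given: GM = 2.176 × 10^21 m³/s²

Convert to SI: r = 5.816 Tm = 5.816e+12 m.
For a circular orbit, gravity supplies the centripetal force, so v = √(GM / r).
v = √(2.176e+21 / 5.816e+12) m/s ≈ 1.934e+04 m/s = 19.34 km/s.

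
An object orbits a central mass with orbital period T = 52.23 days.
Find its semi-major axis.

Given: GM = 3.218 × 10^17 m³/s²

Convert to SI: T = 52.23 days = 4.51267e+06 s.
Invert Kepler's third law: a = (GM · T² / (4π²))^(1/3).
Substituting T = 4.51267e+06 s and GM = 3.218e+17 m³/s²:
a = (3.218e+17 · (4.51267e+06)² / (4π²))^(1/3) m
a ≈ 5.496e+09 m = 5.496 × 10^9 m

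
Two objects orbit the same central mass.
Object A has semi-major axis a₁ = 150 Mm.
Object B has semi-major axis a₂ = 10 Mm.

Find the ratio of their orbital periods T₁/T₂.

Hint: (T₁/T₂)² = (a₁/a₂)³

Convert to SI: a₁ = 150 Mm = 1.5e+08 m; a₂ = 10 Mm = 1e+07 m.
From Kepler's third law, (T₁/T₂)² = (a₁/a₂)³, so T₁/T₂ = (a₁/a₂)^(3/2).
a₁/a₂ = 1.5e+08 / 1e+07 = 15.
T₁/T₂ = (15)^(3/2) ≈ 58.09.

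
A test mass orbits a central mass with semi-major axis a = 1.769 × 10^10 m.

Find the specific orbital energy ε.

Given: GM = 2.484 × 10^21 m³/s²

ε = −GM / (2a).
ε = −2.484e+21 / (2 · 1.769e+10) J/kg ≈ -7.021e+10 J/kg = -70.21 GJ/kg.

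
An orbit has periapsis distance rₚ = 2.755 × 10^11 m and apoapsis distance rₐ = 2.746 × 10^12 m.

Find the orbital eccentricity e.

e = (rₐ − rₚ) / (rₐ + rₚ).
e = (2.746e+12 − 2.755e+11) / (2.746e+12 + 2.755e+11) = 2.4705e+12 / 3.0215e+12 ≈ 0.8176.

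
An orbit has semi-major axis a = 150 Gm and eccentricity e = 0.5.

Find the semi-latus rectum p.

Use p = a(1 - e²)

Convert to SI: a = 150 Gm = 1.5e+11 m.
p = a (1 − e²).
p = 1.5e+11 · (1 − (0.5)²) = 1.5e+11 · 0.75 ≈ 1.125e+11 m = 112.5 Gm.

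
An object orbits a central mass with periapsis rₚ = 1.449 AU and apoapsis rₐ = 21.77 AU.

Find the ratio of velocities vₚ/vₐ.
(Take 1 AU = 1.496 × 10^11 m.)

Convert to SI: rₚ = 1.449 AU = 2.1677e+11 m; rₐ = 21.77 AU = 3.25679e+12 m.
Conservation of angular momentum gives rₚvₚ = rₐvₐ, so vₚ/vₐ = rₐ/rₚ.
vₚ/vₐ = 3.25679e+12 / 2.1677e+11 ≈ 15.02.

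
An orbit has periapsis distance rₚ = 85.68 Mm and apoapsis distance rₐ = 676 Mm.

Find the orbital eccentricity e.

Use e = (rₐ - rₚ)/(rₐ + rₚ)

Convert to SI: rₚ = 85.68 Mm = 8.568e+07 m; rₐ = 676 Mm = 6.76e+08 m.
e = (rₐ − rₚ) / (rₐ + rₚ).
e = (6.76e+08 − 8.568e+07) / (6.76e+08 + 8.568e+07) = 5.9032e+08 / 7.6168e+08 ≈ 0.775.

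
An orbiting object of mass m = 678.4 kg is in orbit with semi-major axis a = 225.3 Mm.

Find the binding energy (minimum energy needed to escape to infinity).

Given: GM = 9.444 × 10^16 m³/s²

Convert to SI: a = 225.3 Mm = 2.253e+08 m.
Total orbital energy is E = −GMm/(2a); binding energy is E_bind = −E = GMm/(2a).
E_bind = 9.444e+16 · 678.4 / (2 · 2.253e+08) J ≈ 1.422e+11 J = 142.2 GJ.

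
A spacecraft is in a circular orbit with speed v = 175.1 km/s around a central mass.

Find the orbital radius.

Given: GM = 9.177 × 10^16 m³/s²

Convert to SI: v = 175.1 km/s = 175100 m/s.
For a circular orbit, v² = GM / r, so r = GM / v².
r = 9.177e+16 / (175100)² m ≈ 2.993e+06 m = 2.993 Mm.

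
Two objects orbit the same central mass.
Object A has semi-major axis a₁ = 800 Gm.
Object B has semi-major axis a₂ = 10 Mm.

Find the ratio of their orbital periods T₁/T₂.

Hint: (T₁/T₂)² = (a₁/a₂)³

Convert to SI: a₁ = 800 Gm = 8e+11 m; a₂ = 10 Mm = 1e+07 m.
From Kepler's third law, (T₁/T₂)² = (a₁/a₂)³, so T₁/T₂ = (a₁/a₂)^(3/2).
a₁/a₂ = 8e+11 / 1e+07 = 80000.
T₁/T₂ = (80000)^(3/2) ≈ 2.263e+07.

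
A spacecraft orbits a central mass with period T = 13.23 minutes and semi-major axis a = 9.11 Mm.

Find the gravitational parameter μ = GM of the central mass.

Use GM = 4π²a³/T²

Convert to SI: T = 13.23 minutes = 793.8 s; a = 9.11 Mm = 9.11e+06 m.
GM = 4π² · a³ / T².
GM = 4π² · (9.11e+06)³ / (793.8)² m³/s² ≈ 4.737e+16 m³/s² = 4.737 × 10^16 m³/s².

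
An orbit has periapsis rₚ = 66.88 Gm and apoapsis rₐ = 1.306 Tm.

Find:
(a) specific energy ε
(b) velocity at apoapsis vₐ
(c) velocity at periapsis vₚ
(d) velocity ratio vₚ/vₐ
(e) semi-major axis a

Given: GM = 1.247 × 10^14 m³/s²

Convert to SI: rₚ = 66.88 Gm = 6.688e+10 m; rₐ = 1.306 Tm = 1.306e+12 m.
(a) With a = (rₚ + rₐ)/2 = 6.8644e+11 m, ε = −GM/(2a) = −1.247e+14/(2 · 6.8644e+11) J/kg ≈ -90.83 J/kg
(b) With a = (rₚ + rₐ)/2 = 6.8644e+11 m, vₐ = √(GM (2/rₐ − 1/a)) = √(1.247e+14 · (2/1.306e+12 − 1/6.8644e+11)) m/s ≈ 3.05 m/s
(c) With a = (rₚ + rₐ)/2 = 6.8644e+11 m, vₚ = √(GM (2/rₚ − 1/a)) = √(1.247e+14 · (2/6.688e+10 − 1/6.8644e+11)) m/s ≈ 59.56 m/s
(d) Conservation of angular momentum (rₚvₚ = rₐvₐ) gives vₚ/vₐ = rₐ/rₚ = 1.306e+12/6.688e+10 ≈ 19.53
(e) a = (rₚ + rₐ)/2 = (6.688e+10 + 1.306e+12)/2 ≈ 6.864e+11 m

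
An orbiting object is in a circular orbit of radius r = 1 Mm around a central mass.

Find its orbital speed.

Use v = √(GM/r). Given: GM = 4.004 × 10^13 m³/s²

Convert to SI: r = 1 Mm = 1e+06 m.
For a circular orbit, gravity supplies the centripetal force, so v = √(GM / r).
v = √(4.004e+13 / 1e+06) m/s ≈ 6328 m/s = 6.328 km/s.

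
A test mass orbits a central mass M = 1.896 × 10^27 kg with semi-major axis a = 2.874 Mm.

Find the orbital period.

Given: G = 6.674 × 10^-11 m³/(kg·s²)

Convert to SI: a = 2.874 Mm = 2.874e+06 m.
GM = G · M = 6.674e-11 · 1.896e+27 = 1.26539e+17 m³/s².
Kepler's third law: T = 2π √(a³ / GM).
Substituting a = 2.874e+06 m and GM = 1.26539e+17 m³/s²:
T = 2π √((2.874e+06)³ / 1.26539e+17) s
T ≈ 86.06 s = 1.434 minutes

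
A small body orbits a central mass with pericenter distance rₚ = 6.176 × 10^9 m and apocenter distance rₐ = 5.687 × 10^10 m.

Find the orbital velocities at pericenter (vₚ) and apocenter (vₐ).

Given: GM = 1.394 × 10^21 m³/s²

Use the vis-viva equation v² = GM(2/r − 1/a) with a = (rₚ + rₐ)/2 = (6.176e+09 + 5.687e+10)/2 = 3.1523e+10 m.
vₚ = √(GM · (2/rₚ − 1/a)) = √(1.394e+21 · (2/6.176e+09 − 1/3.1523e+10)) m/s ≈ 6.381e+05 m/s = 638.1 km/s.
vₐ = √(GM · (2/rₐ − 1/a)) = √(1.394e+21 · (2/5.687e+10 − 1/3.1523e+10)) m/s ≈ 6.93e+04 m/s = 69.3 km/s.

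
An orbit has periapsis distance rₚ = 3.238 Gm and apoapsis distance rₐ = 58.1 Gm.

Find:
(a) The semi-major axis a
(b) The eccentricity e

Convert to SI: rₚ = 3.238 Gm = 3.238e+09 m; rₐ = 58.1 Gm = 5.81e+10 m.
(a) a = (rₚ + rₐ) / 2 = (3.238e+09 + 5.81e+10) / 2 ≈ 3.067e+10 m = 30.67 Gm.
(b) e = (rₐ − rₚ) / (rₐ + rₚ) = (5.81e+10 − 3.238e+09) / (5.81e+10 + 3.238e+09) ≈ 0.8944.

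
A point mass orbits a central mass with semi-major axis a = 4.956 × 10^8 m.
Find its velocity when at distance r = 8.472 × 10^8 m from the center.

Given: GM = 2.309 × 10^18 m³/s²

Vis-viva: v = √(GM · (2/r − 1/a)).
2/r − 1/a = 2/8.472e+08 − 1/4.956e+08 = 3.42961e-10 m⁻¹.
v = √(2.309e+18 · 3.42961e-10) m/s ≈ 2.814e+04 m/s = 28.14 km/s.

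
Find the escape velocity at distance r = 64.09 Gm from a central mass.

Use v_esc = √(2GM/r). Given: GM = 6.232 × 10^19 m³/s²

Convert to SI: r = 64.09 Gm = 6.409e+10 m.
Escape velocity comes from setting total energy to zero: ½v² − GM/r = 0 ⇒ v_esc = √(2GM / r).
v_esc = √(2 · 6.232e+19 / 6.409e+10) m/s ≈ 4.41e+04 m/s = 44.1 km/s.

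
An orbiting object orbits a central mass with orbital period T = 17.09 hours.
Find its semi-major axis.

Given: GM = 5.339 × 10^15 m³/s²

Convert to SI: T = 17.09 hours = 61524 s.
Invert Kepler's third law: a = (GM · T² / (4π²))^(1/3).
Substituting T = 61524 s and GM = 5.339e+15 m³/s²:
a = (5.339e+15 · (61524)² / (4π²))^(1/3) m
a ≈ 8e+07 m = 80 Mm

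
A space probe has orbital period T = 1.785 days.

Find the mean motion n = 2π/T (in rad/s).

Convert to SI: T = 1.785 days = 154224 s.
n = 2π / T.
n = 2π / 154224 s ≈ 4.074e-05 rad/s.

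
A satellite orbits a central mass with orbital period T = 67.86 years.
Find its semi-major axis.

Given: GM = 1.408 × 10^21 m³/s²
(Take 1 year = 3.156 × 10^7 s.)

Convert to SI: T = 67.86 years = 2.14166e+09 s.
Invert Kepler's third law: a = (GM · T² / (4π²))^(1/3).
Substituting T = 2.14166e+09 s and GM = 1.408e+21 m³/s²:
a = (1.408e+21 · (2.14166e+09)² / (4π²))^(1/3) m
a ≈ 5.469e+12 m = 5.469 × 10^12 m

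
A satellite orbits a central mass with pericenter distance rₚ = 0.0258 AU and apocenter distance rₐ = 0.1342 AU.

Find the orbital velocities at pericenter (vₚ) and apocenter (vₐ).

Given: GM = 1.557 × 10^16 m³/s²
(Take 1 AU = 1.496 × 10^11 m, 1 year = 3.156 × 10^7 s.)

Convert to SI: rₚ = 0.0258 AU = 3.85968e+09 m; rₐ = 0.1342 AU = 2.00763e+10 m.
Use the vis-viva equation v² = GM(2/r − 1/a) with a = (rₚ + rₐ)/2 = (3.85968e+09 + 2.00763e+10)/2 = 1.1968e+10 m.
vₚ = √(GM · (2/rₚ − 1/a)) = √(1.557e+16 · (2/3.85968e+09 − 1/1.1968e+10)) m/s ≈ 2601 m/s = 0.5488 AU/year.
vₐ = √(GM · (2/rₐ − 1/a)) = √(1.557e+16 · (2/2.00763e+10 − 1/1.1968e+10)) m/s ≈ 500.1 m/s = 0.1055 AU/year.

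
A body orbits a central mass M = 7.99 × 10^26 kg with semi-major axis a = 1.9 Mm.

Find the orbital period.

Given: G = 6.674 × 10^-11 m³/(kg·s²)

Convert to SI: a = 1.9 Mm = 1.9e+06 m.
GM = G · M = 6.674e-11 · 7.99e+26 = 5.33253e+16 m³/s².
Kepler's third law: T = 2π √(a³ / GM).
Substituting a = 1.9e+06 m and GM = 5.33253e+16 m³/s²:
T = 2π √((1.9e+06)³ / 5.33253e+16) s
T ≈ 71.26 s = 1.188 minutes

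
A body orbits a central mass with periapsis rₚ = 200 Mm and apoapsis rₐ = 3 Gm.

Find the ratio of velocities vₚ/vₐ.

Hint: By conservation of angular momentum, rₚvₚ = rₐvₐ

Convert to SI: rₚ = 200 Mm = 2e+08 m; rₐ = 3 Gm = 3e+09 m.
Conservation of angular momentum gives rₚvₚ = rₐvₐ, so vₚ/vₐ = rₐ/rₚ.
vₚ/vₐ = 3e+09 / 2e+08 ≈ 15.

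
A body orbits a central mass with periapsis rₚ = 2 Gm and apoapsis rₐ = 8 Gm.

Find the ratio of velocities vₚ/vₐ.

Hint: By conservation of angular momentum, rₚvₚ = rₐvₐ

Convert to SI: rₚ = 2 Gm = 2e+09 m; rₐ = 8 Gm = 8e+09 m.
Conservation of angular momentum gives rₚvₚ = rₐvₐ, so vₚ/vₐ = rₐ/rₚ.
vₚ/vₐ = 8e+09 / 2e+09 ≈ 4.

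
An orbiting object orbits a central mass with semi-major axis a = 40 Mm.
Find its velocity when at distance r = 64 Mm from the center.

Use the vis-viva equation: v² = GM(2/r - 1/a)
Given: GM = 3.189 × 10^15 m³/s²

Convert to SI: a = 40 Mm = 4e+07 m; r = 64 Mm = 6.4e+07 m.
Vis-viva: v = √(GM · (2/r − 1/a)).
2/r − 1/a = 2/6.4e+07 − 1/4e+07 = 6.25e-09 m⁻¹.
v = √(3.189e+15 · 6.25e-09) m/s ≈ 4464 m/s = 4.464 km/s.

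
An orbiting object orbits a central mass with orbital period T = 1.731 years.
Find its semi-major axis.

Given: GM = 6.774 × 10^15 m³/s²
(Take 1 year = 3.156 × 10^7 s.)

Convert to SI: T = 1.731 years = 5.46304e+07 s.
Invert Kepler's third law: a = (GM · T² / (4π²))^(1/3).
Substituting T = 5.46304e+07 s and GM = 6.774e+15 m³/s²:
a = (6.774e+15 · (5.46304e+07)² / (4π²))^(1/3) m
a ≈ 8.001e+09 m = 8.001 Gm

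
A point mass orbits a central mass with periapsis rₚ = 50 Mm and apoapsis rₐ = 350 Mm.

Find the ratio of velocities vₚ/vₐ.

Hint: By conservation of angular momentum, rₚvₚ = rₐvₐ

Convert to SI: rₚ = 50 Mm = 5e+07 m; rₐ = 350 Mm = 3.5e+08 m.
Conservation of angular momentum gives rₚvₚ = rₐvₐ, so vₚ/vₐ = rₐ/rₚ.
vₚ/vₐ = 3.5e+08 / 5e+07 ≈ 7.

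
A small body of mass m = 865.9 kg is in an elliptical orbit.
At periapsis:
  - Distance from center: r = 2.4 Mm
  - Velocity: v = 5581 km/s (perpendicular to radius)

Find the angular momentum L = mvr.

Convert to SI: r = 2.4 Mm = 2.4e+06 m; v = 5581 km/s = 5.581e+06 m/s.
Since v is perpendicular to r, L = m · v · r.
L = 865.9 · 5.581e+06 · 2.4e+06 kg·m²/s ≈ 1.16e+16 kg·m²/s.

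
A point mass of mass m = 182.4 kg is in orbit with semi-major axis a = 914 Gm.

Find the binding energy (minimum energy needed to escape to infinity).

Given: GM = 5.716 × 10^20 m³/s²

Convert to SI: a = 914 Gm = 9.14e+11 m.
Total orbital energy is E = −GMm/(2a); binding energy is E_bind = −E = GMm/(2a).
E_bind = 5.716e+20 · 182.4 / (2 · 9.14e+11) J ≈ 5.703e+10 J = 57.03 GJ.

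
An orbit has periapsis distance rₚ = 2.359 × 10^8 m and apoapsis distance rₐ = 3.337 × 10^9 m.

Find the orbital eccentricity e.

e = (rₐ − rₚ) / (rₐ + rₚ).
e = (3.337e+09 − 2.359e+08) / (3.337e+09 + 2.359e+08) = 3.1011e+09 / 3.5729e+09 ≈ 0.868.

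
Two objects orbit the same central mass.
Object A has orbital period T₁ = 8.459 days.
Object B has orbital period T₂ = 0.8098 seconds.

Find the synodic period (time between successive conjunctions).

Convert to SI: T₁ = 8.459 days = 730858 s.
T_syn = |T₁ · T₂ / (T₁ − T₂)|.
T_syn = |730858 · 0.8098 / (730858 − 0.8098)| s ≈ 0.8098 s = 0.8098 seconds.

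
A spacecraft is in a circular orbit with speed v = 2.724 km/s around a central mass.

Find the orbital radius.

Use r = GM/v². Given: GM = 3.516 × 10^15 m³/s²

Convert to SI: v = 2.724 km/s = 2724 m/s.
For a circular orbit, v² = GM / r, so r = GM / v².
r = 3.516e+15 / (2724)² m ≈ 4.738e+08 m = 4.738 × 10^8 m.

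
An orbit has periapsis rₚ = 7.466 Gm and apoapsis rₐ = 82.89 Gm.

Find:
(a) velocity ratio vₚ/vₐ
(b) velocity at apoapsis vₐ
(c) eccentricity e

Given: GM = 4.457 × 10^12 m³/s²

Convert to SI: rₚ = 7.466 Gm = 7.466e+09 m; rₐ = 82.89 Gm = 8.289e+10 m.
(a) Conservation of angular momentum (rₚvₚ = rₐvₐ) gives vₚ/vₐ = rₐ/rₚ = 8.289e+10/7.466e+09 ≈ 11.1
(b) With a = (rₚ + rₐ)/2 = 4.5178e+10 m, vₐ = √(GM (2/rₐ − 1/a)) = √(4.457e+12 · (2/8.289e+10 − 1/4.5178e+10)) m/s ≈ 2.981 m/s
(c) e = (rₐ − rₚ)/(rₐ + rₚ) = (8.289e+10 − 7.466e+09)/(8.289e+10 + 7.466e+09) ≈ 0.8347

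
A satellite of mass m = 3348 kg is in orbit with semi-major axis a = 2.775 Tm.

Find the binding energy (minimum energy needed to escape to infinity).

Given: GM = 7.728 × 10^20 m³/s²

Convert to SI: a = 2.775 Tm = 2.775e+12 m.
Total orbital energy is E = −GMm/(2a); binding energy is E_bind = −E = GMm/(2a).
E_bind = 7.728e+20 · 3348 / (2 · 2.775e+12) J ≈ 4.662e+11 J = 466.2 GJ.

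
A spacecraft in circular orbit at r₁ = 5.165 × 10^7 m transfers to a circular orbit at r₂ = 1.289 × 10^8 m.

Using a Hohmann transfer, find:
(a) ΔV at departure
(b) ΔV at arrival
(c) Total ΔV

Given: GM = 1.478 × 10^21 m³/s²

Transfer semi-major axis: a_t = (r₁ + r₂)/2 = (5.165e+07 + 1.289e+08)/2 = 9.0275e+07 m.
Circular speeds: v₁ = √(GM/r₁) = 5.34936e+06 m/s, v₂ = √(GM/r₂) = 3.38619e+06 m/s.
Transfer speeds (vis-viva v² = GM(2/r − 1/a_t)): v₁ᵗ = 6.39212e+06 m/s, v₂ᵗ = 2.56131e+06 m/s.
(a) ΔV₁ = |v₁ᵗ − v₁| ≈ 1.043e+06 m/s = 1043 km/s.
(b) ΔV₂ = |v₂ − v₂ᵗ| ≈ 8.249e+05 m/s = 824.9 km/s.
(c) ΔV_total = ΔV₁ + ΔV₂ ≈ 1.868e+06 m/s = 1868 km/s.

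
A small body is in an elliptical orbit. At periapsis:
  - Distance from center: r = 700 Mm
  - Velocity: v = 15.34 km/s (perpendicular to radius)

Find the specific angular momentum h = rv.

Convert to SI: r = 700 Mm = 7e+08 m; v = 15.34 km/s = 15340 m/s.
With v perpendicular to r, h = r · v.
h = 7e+08 · 15340 m²/s ≈ 1.074e+13 m²/s.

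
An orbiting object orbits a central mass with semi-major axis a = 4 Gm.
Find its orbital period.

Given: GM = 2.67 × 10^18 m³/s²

Convert to SI: a = 4 Gm = 4e+09 m.
Kepler's third law: T = 2π √(a³ / GM).
Substituting a = 4e+09 m and GM = 2.67e+18 m³/s²:
T = 2π √((4e+09)³ / 2.67e+18) s
T ≈ 9.728e+05 s = 11.26 days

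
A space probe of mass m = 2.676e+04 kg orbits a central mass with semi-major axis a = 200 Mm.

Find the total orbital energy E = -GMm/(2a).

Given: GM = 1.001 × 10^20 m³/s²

Convert to SI: a = 200 Mm = 2e+08 m.
E = −GMm / (2a).
E = −1.001e+20 · 2.676e+04 / (2 · 2e+08) J ≈ -6.697e+15 J = -6.697 PJ.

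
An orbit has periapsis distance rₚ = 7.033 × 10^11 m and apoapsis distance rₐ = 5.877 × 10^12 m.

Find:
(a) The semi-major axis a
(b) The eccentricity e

(a) a = (rₚ + rₐ) / 2 = (7.033e+11 + 5.877e+12) / 2 ≈ 3.29e+12 m = 3.29 × 10^12 m.
(b) e = (rₐ − rₚ) / (rₐ + rₚ) = (5.877e+12 − 7.033e+11) / (5.877e+12 + 7.033e+11) ≈ 0.7862.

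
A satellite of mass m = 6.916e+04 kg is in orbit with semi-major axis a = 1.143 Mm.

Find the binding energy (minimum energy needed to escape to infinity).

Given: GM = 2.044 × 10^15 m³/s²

Convert to SI: a = 1.143 Mm = 1.143e+06 m.
Total orbital energy is E = −GMm/(2a); binding energy is E_bind = −E = GMm/(2a).
E_bind = 2.044e+15 · 6.916e+04 / (2 · 1.143e+06) J ≈ 6.184e+13 J = 61.84 TJ.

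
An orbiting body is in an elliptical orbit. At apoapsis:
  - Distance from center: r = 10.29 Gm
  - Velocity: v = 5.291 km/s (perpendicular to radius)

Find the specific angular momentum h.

Convert to SI: r = 10.29 Gm = 1.029e+10 m; v = 5.291 km/s = 5291 m/s.
With v perpendicular to r, h = r · v.
h = 1.029e+10 · 5291 m²/s ≈ 5.444e+13 m²/s.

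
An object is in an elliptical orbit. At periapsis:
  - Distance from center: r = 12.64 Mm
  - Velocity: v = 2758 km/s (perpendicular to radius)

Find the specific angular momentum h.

Convert to SI: r = 12.64 Mm = 1.264e+07 m; v = 2758 km/s = 2.758e+06 m/s.
With v perpendicular to r, h = r · v.
h = 1.264e+07 · 2.758e+06 m²/s ≈ 3.486e+13 m²/s.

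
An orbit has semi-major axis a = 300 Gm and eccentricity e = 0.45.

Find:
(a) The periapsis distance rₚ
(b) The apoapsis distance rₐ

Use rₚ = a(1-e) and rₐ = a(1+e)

Convert to SI: a = 300 Gm = 3e+11 m.
(a) rₚ = a(1 − e) = 3e+11 · (1 − 0.45) = 3e+11 · 0.55 ≈ 1.65e+11 m = 165 Gm.
(b) rₐ = a(1 + e) = 3e+11 · (1 + 0.45) = 3e+11 · 1.45 ≈ 4.35e+11 m = 435 Gm.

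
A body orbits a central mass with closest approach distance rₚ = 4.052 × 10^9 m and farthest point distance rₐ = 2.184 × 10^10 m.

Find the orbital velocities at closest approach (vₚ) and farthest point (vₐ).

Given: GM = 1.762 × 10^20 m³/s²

Use the vis-viva equation v² = GM(2/r − 1/a) with a = (rₚ + rₐ)/2 = (4.052e+09 + 2.184e+10)/2 = 1.2946e+10 m.
vₚ = √(GM · (2/rₚ − 1/a)) = √(1.762e+20 · (2/4.052e+09 − 1/1.2946e+10)) m/s ≈ 2.708e+05 m/s = 270.8 km/s.
vₐ = √(GM · (2/rₐ − 1/a)) = √(1.762e+20 · (2/2.184e+10 − 1/1.2946e+10)) m/s ≈ 5.025e+04 m/s = 50.25 km/s.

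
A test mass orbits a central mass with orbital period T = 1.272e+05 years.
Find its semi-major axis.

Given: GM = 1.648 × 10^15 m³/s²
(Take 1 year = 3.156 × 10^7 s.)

Convert to SI: T = 1.272e+05 years = 4.01443e+12 s.
Invert Kepler's third law: a = (GM · T² / (4π²))^(1/3).
Substituting T = 4.01443e+12 s and GM = 1.648e+15 m³/s²:
a = (1.648e+15 · (4.01443e+12)² / (4π²))^(1/3) m
a ≈ 8.762e+12 m = 8.762 × 10^12 m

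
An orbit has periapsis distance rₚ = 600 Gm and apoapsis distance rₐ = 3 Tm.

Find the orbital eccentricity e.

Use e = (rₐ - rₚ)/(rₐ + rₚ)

Convert to SI: rₚ = 600 Gm = 6e+11 m; rₐ = 3 Tm = 3e+12 m.
e = (rₐ − rₚ) / (rₐ + rₚ).
e = (3e+12 − 6e+11) / (3e+12 + 6e+11) = 2.4e+12 / 3.6e+12 ≈ 0.6667.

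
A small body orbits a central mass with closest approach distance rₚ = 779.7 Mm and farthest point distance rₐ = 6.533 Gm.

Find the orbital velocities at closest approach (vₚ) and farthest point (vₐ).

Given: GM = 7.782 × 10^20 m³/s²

Convert to SI: rₚ = 779.7 Mm = 7.797e+08 m; rₐ = 6.533 Gm = 6.533e+09 m.
Use the vis-viva equation v² = GM(2/r − 1/a) with a = (rₚ + rₐ)/2 = (7.797e+08 + 6.533e+09)/2 = 3.65635e+09 m.
vₚ = √(GM · (2/rₚ − 1/a)) = √(7.782e+20 · (2/7.797e+08 − 1/3.65635e+09)) m/s ≈ 1.335e+06 m/s = 1335 km/s.
vₐ = √(GM · (2/rₐ − 1/a)) = √(7.782e+20 · (2/6.533e+09 − 1/3.65635e+09)) m/s ≈ 1.594e+05 m/s = 159.4 km/s.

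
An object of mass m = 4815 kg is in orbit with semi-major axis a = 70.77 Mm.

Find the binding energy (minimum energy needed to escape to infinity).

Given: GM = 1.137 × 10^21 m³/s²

Convert to SI: a = 70.77 Mm = 7.077e+07 m.
Total orbital energy is E = −GMm/(2a); binding energy is E_bind = −E = GMm/(2a).
E_bind = 1.137e+21 · 4815 / (2 · 7.077e+07) J ≈ 3.868e+16 J = 38.68 PJ.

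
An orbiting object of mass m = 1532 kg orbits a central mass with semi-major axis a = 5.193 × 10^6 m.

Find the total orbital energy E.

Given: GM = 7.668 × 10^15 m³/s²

E = −GMm / (2a).
E = −7.668e+15 · 1532 / (2 · 5.193e+06) J ≈ -1.131e+12 J = -1.131 TJ.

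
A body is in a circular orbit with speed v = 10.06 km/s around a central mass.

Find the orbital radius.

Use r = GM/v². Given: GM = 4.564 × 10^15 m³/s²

Convert to SI: v = 10.06 km/s = 10060 m/s.
For a circular orbit, v² = GM / r, so r = GM / v².
r = 4.564e+15 / (10060)² m ≈ 4.51e+07 m = 45.1 Mm.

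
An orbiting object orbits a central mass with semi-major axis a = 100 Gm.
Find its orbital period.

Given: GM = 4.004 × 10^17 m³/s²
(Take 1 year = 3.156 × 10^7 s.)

Convert to SI: a = 100 Gm = 1e+11 m.
Kepler's third law: T = 2π √(a³ / GM).
Substituting a = 1e+11 m and GM = 4.004e+17 m³/s²:
T = 2π √((1e+11)³ / 4.004e+17) s
T ≈ 3.14e+08 s = 9.949 years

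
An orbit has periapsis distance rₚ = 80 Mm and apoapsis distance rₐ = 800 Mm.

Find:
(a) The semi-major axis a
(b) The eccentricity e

Convert to SI: rₚ = 80 Mm = 8e+07 m; rₐ = 800 Mm = 8e+08 m.
(a) a = (rₚ + rₐ) / 2 = (8e+07 + 8e+08) / 2 ≈ 4.4e+08 m = 440 Mm.
(b) e = (rₐ − rₚ) / (rₐ + rₚ) = (8e+08 − 8e+07) / (8e+08 + 8e+07) ≈ 0.8182.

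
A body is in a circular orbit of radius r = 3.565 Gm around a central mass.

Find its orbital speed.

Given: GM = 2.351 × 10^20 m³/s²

Convert to SI: r = 3.565 Gm = 3.565e+09 m.
For a circular orbit, gravity supplies the centripetal force, so v = √(GM / r).
v = √(2.351e+20 / 3.565e+09) m/s ≈ 2.568e+05 m/s = 256.8 km/s.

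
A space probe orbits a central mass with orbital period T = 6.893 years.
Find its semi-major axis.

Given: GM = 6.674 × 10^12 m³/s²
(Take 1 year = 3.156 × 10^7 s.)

Convert to SI: T = 6.893 years = 2.17543e+08 s.
Invert Kepler's third law: a = (GM · T² / (4π²))^(1/3).
Substituting T = 2.17543e+08 s and GM = 6.674e+12 m³/s²:
a = (6.674e+12 · (2.17543e+08)² / (4π²))^(1/3) m
a ≈ 2e+09 m = 2 Gm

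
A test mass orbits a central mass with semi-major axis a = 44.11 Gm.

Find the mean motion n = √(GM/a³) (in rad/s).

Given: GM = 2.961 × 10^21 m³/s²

Convert to SI: a = 44.11 Gm = 4.411e+10 m.
n = √(GM / a³).
n = √(2.961e+21 / (4.411e+10)³) rad/s ≈ 5.874e-06 rad/s.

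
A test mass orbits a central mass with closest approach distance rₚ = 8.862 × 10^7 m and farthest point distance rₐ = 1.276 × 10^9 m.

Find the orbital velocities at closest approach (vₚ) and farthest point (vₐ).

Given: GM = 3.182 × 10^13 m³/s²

Use the vis-viva equation v² = GM(2/r − 1/a) with a = (rₚ + rₐ)/2 = (8.862e+07 + 1.276e+09)/2 = 6.8231e+08 m.
vₚ = √(GM · (2/rₚ − 1/a)) = √(3.182e+13 · (2/8.862e+07 − 1/6.8231e+08)) m/s ≈ 819.4 m/s = 819.4 m/s.
vₐ = √(GM · (2/rₐ − 1/a)) = √(3.182e+13 · (2/1.276e+09 − 1/6.8231e+08)) m/s ≈ 56.91 m/s = 56.91 m/s.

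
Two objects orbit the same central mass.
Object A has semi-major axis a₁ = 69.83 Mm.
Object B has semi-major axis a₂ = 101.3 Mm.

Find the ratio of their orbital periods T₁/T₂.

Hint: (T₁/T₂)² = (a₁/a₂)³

Convert to SI: a₁ = 69.83 Mm = 6.983e+07 m; a₂ = 101.3 Mm = 1.013e+08 m.
From Kepler's third law, (T₁/T₂)² = (a₁/a₂)³, so T₁/T₂ = (a₁/a₂)^(3/2).
a₁/a₂ = 6.983e+07 / 1.013e+08 = 0.689339.
T₁/T₂ = (0.689339)^(3/2) ≈ 0.5723.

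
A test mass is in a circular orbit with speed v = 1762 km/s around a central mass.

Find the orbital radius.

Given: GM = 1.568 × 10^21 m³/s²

Convert to SI: v = 1762 km/s = 1.762e+06 m/s.
For a circular orbit, v² = GM / r, so r = GM / v².
r = 1.568e+21 / (1.762e+06)² m ≈ 5.05e+08 m = 505 Mm.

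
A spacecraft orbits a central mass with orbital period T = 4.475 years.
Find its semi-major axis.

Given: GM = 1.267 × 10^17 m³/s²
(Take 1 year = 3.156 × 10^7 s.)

Convert to SI: T = 4.475 years = 1.41231e+08 s.
Invert Kepler's third law: a = (GM · T² / (4π²))^(1/3).
Substituting T = 1.41231e+08 s and GM = 1.267e+17 m³/s²:
a = (1.267e+17 · (1.41231e+08)² / (4π²))^(1/3) m
a ≈ 4e+10 m = 40 Gm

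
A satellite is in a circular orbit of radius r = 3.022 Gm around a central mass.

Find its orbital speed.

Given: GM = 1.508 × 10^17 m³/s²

Convert to SI: r = 3.022 Gm = 3.022e+09 m.
For a circular orbit, gravity supplies the centripetal force, so v = √(GM / r).
v = √(1.508e+17 / 3.022e+09) m/s ≈ 7064 m/s = 7.064 km/s.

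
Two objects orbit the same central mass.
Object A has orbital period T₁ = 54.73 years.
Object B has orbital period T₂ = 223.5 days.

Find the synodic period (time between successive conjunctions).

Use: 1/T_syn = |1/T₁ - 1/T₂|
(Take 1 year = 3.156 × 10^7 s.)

Convert to SI: T₁ = 54.73 years = 1.72728e+09 s; T₂ = 223.5 days = 1.93104e+07 s.
T_syn = |T₁ · T₂ / (T₁ − T₂)|.
T_syn = |1.72728e+09 · 1.93104e+07 / (1.72728e+09 − 1.93104e+07)| s ≈ 1.953e+07 s = 226 days.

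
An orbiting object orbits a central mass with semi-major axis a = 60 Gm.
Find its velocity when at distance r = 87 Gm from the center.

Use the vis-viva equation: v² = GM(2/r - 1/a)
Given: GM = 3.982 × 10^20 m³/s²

Convert to SI: a = 60 Gm = 6e+10 m; r = 87 Gm = 8.7e+10 m.
Vis-viva: v = √(GM · (2/r − 1/a)).
2/r − 1/a = 2/8.7e+10 − 1/6e+10 = 6.32184e-12 m⁻¹.
v = √(3.982e+20 · 6.32184e-12) m/s ≈ 5.017e+04 m/s = 50.17 km/s.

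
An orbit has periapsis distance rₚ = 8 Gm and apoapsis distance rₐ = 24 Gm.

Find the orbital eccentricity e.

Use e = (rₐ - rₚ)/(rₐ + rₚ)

Convert to SI: rₚ = 8 Gm = 8e+09 m; rₐ = 24 Gm = 2.4e+10 m.
e = (rₐ − rₚ) / (rₐ + rₚ).
e = (2.4e+10 − 8e+09) / (2.4e+10 + 8e+09) = 1.6e+10 / 3.2e+10 ≈ 0.5.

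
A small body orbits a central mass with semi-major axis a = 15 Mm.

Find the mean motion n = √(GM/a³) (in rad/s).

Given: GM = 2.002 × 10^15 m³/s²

Convert to SI: a = 15 Mm = 1.5e+07 m.
n = √(GM / a³).
n = √(2.002e+15 / (1.5e+07)³) rad/s ≈ 0.0007702 rad/s.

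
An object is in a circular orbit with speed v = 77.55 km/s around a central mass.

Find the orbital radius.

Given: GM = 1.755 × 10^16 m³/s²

Convert to SI: v = 77.55 km/s = 77550 m/s.
For a circular orbit, v² = GM / r, so r = GM / v².
r = 1.755e+16 / (77550)² m ≈ 2.918e+06 m = 2.918 × 10^6 m.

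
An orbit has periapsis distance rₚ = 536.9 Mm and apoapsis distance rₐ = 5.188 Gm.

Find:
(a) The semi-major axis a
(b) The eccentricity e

Convert to SI: rₚ = 536.9 Mm = 5.369e+08 m; rₐ = 5.188 Gm = 5.188e+09 m.
(a) a = (rₚ + rₐ) / 2 = (5.369e+08 + 5.188e+09) / 2 ≈ 2.862e+09 m = 2.862 Gm.
(b) e = (rₐ − rₚ) / (rₐ + rₚ) = (5.188e+09 − 5.369e+08) / (5.188e+09 + 5.369e+08) ≈ 0.8124.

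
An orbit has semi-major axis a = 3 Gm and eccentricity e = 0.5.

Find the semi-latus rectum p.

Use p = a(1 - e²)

Convert to SI: a = 3 Gm = 3e+09 m.
p = a (1 − e²).
p = 3e+09 · (1 − (0.5)²) = 3e+09 · 0.75 ≈ 2.25e+09 m = 2.25 Gm.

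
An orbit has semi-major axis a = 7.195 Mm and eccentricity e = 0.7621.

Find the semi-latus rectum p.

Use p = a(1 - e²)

Convert to SI: a = 7.195 Mm = 7.195e+06 m.
p = a (1 − e²).
p = 7.195e+06 · (1 − (0.7621)²) = 7.195e+06 · 0.419204 ≈ 3.016e+06 m = 3.016 Mm.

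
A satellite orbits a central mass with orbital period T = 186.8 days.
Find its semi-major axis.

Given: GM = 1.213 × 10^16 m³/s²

Convert to SI: T = 186.8 days = 1.61395e+07 s.
Invert Kepler's third law: a = (GM · T² / (4π²))^(1/3).
Substituting T = 1.61395e+07 s and GM = 1.213e+16 m³/s²:
a = (1.213e+16 · (1.61395e+07)² / (4π²))^(1/3) m
a ≈ 4.31e+09 m = 4.31 Gm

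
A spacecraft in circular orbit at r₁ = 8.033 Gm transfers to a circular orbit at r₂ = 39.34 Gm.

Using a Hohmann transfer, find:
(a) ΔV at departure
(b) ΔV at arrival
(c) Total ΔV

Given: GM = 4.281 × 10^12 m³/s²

Convert to SI: r₁ = 8.033 Gm = 8.033e+09 m; r₂ = 39.34 Gm = 3.934e+10 m.
Transfer semi-major axis: a_t = (r₁ + r₂)/2 = (8.033e+09 + 3.934e+10)/2 = 2.36865e+10 m.
Circular speeds: v₁ = √(GM/r₁) = 23.0852 m/s, v₂ = √(GM/r₂) = 10.4317 m/s.
Transfer speeds (vis-viva v² = GM(2/r − 1/a_t)): v₁ᵗ = 29.7509 m/s, v₂ᵗ = 6.07497 m/s.
(a) ΔV₁ = |v₁ᵗ − v₁| ≈ 6.666 m/s = 6.666 m/s.
(b) ΔV₂ = |v₂ − v₂ᵗ| ≈ 4.357 m/s = 4.357 m/s.
(c) ΔV_total = ΔV₁ + ΔV₂ ≈ 11.02 m/s = 11.02 m/s.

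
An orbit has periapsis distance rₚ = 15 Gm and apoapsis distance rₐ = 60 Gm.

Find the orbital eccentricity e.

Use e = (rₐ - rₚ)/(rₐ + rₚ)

Convert to SI: rₚ = 15 Gm = 1.5e+10 m; rₐ = 60 Gm = 6e+10 m.
e = (rₐ − rₚ) / (rₐ + rₚ).
e = (6e+10 − 1.5e+10) / (6e+10 + 1.5e+10) = 4.5e+10 / 7.5e+10 ≈ 0.6.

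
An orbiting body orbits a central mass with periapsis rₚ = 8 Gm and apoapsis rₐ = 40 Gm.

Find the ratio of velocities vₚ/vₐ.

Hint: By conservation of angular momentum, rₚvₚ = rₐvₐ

Convert to SI: rₚ = 8 Gm = 8e+09 m; rₐ = 40 Gm = 4e+10 m.
Conservation of angular momentum gives rₚvₚ = rₐvₐ, so vₚ/vₐ = rₐ/rₚ.
vₚ/vₐ = 4e+10 / 8e+09 ≈ 5.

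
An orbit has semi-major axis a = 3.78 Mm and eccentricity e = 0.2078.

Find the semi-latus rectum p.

Convert to SI: a = 3.78 Mm = 3.78e+06 m.
p = a (1 − e²).
p = 3.78e+06 · (1 − (0.2078)²) = 3.78e+06 · 0.956819 ≈ 3.617e+06 m = 3.617 Mm.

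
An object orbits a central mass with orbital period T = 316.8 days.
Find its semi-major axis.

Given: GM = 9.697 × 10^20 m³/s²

Convert to SI: T = 316.8 days = 2.73715e+07 s.
Invert Kepler's third law: a = (GM · T² / (4π²))^(1/3).
Substituting T = 2.73715e+07 s and GM = 9.697e+20 m³/s²:
a = (9.697e+20 · (2.73715e+07)² / (4π²))^(1/3) m
a ≈ 2.64e+11 m = 264 Gm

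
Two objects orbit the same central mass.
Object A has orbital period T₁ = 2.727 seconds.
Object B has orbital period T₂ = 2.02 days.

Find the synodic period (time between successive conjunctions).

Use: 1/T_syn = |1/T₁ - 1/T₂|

Convert to SI: T₂ = 2.02 days = 174528 s.
T_syn = |T₁ · T₂ / (T₁ − T₂)|.
T_syn = |2.727 · 174528 / (2.727 − 174528)| s ≈ 2.727 s = 2.727 seconds.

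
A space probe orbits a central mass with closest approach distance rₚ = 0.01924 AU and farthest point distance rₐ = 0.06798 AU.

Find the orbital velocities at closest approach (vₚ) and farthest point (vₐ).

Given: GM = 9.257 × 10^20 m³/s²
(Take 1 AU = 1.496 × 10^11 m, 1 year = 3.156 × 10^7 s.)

Convert to SI: rₚ = 0.01924 AU = 2.8783e+09 m; rₐ = 0.06798 AU = 1.01698e+10 m.
Use the vis-viva equation v² = GM(2/r − 1/a) with a = (rₚ + rₐ)/2 = (2.8783e+09 + 1.01698e+10)/2 = 6.52406e+09 m.
vₚ = √(GM · (2/rₚ − 1/a)) = √(9.257e+20 · (2/2.8783e+09 − 1/6.52406e+09)) m/s ≈ 7.081e+05 m/s = 149.4 AU/year.
vₐ = √(GM · (2/rₐ − 1/a)) = √(9.257e+20 · (2/1.01698e+10 − 1/6.52406e+09)) m/s ≈ 2.004e+05 m/s = 42.28 AU/year.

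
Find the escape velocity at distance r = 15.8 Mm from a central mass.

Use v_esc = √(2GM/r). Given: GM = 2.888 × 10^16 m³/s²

Convert to SI: r = 15.8 Mm = 1.58e+07 m.
Escape velocity comes from setting total energy to zero: ½v² − GM/r = 0 ⇒ v_esc = √(2GM / r).
v_esc = √(2 · 2.888e+16 / 1.58e+07) m/s ≈ 6.046e+04 m/s = 60.46 km/s.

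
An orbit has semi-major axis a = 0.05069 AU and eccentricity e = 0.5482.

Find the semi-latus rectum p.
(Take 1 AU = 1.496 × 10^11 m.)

Convert to SI: a = 0.05069 AU = 7.58322e+09 m.
p = a (1 − e²).
p = 7.58322e+09 · (1 − (0.5482)²) = 7.58322e+09 · 0.699477 ≈ 5.304e+09 m = 0.03546 AU.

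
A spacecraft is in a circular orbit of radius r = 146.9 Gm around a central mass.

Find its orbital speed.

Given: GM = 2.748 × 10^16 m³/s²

Convert to SI: r = 146.9 Gm = 1.469e+11 m.
For a circular orbit, gravity supplies the centripetal force, so v = √(GM / r).
v = √(2.748e+16 / 1.469e+11) m/s ≈ 432.5 m/s = 432.5 m/s.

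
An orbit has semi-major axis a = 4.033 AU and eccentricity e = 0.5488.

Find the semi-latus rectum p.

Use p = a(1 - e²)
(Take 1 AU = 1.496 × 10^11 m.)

Convert to SI: a = 4.033 AU = 6.03337e+11 m.
p = a (1 − e²).
p = 6.03337e+11 · (1 − (0.5488)²) = 6.03337e+11 · 0.698819 ≈ 4.216e+11 m = 2.818 AU.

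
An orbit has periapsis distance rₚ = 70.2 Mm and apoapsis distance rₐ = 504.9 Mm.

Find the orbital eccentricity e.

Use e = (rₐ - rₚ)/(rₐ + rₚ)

Convert to SI: rₚ = 70.2 Mm = 7.02e+07 m; rₐ = 504.9 Mm = 5.049e+08 m.
e = (rₐ − rₚ) / (rₐ + rₚ).
e = (5.049e+08 − 7.02e+07) / (5.049e+08 + 7.02e+07) = 4.347e+08 / 5.751e+08 ≈ 0.7559.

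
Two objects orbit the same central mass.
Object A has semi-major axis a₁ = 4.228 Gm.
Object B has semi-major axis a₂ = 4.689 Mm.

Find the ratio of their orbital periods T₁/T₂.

Convert to SI: a₁ = 4.228 Gm = 4.228e+09 m; a₂ = 4.689 Mm = 4.689e+06 m.
From Kepler's third law, (T₁/T₂)² = (a₁/a₂)³, so T₁/T₂ = (a₁/a₂)^(3/2).
a₁/a₂ = 4.228e+09 / 4.689e+06 = 901.685.
T₁/T₂ = (901.685)^(3/2) ≈ 2.708e+04.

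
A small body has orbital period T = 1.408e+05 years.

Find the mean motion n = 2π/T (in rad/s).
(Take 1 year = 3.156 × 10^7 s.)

Convert to SI: T = 1.408e+05 years = 4.44365e+12 s.
n = 2π / T.
n = 2π / 4.44365e+12 s ≈ 1.414e-12 rad/s.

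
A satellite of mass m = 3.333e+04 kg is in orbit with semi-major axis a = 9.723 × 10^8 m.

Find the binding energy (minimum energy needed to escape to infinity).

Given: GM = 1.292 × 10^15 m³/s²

Total orbital energy is E = −GMm/(2a); binding energy is E_bind = −E = GMm/(2a).
E_bind = 1.292e+15 · 3.333e+04 / (2 · 9.723e+08) J ≈ 2.214e+10 J = 22.14 GJ.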